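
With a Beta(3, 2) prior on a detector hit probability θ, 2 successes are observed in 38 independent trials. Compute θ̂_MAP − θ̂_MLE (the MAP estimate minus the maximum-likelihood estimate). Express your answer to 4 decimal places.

MAP − MLE = 0.0449

Posterior is Beta(5, 38); MAP = (5−1)/(43−2) = 4/41 ≈ 0.09756.
MLE ignores the prior: θ̂_MLE = k/n = 2/38 ≈ 0.05263.
Difference = 4/41 − 2/38 = 35/779 ≈ 0.0449.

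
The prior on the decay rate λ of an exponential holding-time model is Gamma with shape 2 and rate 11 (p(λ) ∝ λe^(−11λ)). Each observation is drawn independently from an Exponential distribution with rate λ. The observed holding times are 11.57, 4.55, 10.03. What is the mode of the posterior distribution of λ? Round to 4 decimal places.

The Exponential(rate=λ) likelihood is ∝ λ^n e^(−λΣtᵢ). Here n = 3 and Σtᵢ = 11.57 + 4.55 + 10.03 = 26.15.
Posterior ∝ λe^(−11λ) · λ^3e^(−26.15λ) = λ^4e^(−37.15λ), i.e. Gamma(5, 37.15).
Mode = (a−1)/b = 4/37.15 ≈ 0.1077.

λ̂_MAP = 0.1077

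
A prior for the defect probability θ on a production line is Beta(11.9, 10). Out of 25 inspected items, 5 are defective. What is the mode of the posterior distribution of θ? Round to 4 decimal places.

θ̂_MAP = 0.3541

Prior: Beta(11.9, 10).
Data: 5 successes in 25 trials. The binomial likelihood contributes θ^5(1−θ)^20, so the posterior is Beta(11.9+5, 10+20) = Beta(16.9, 30).
For Beta(a, b) with a, b > 1 the mode is (a−1)/(a+b−2) = 15.9/44.9 ≈ 0.3541.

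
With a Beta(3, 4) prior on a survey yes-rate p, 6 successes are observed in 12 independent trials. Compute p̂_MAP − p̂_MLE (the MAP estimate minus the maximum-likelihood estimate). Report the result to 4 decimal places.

Posterior is Beta(9, 10); MAP = (9−1)/(19−2) = 8/17 ≈ 0.47059.
MLE ignores the prior: p̂_MLE = k/n = 6/12 ≈ 0.50000.
Difference = 8/17 − 6/12 = -1/34 ≈ -0.0294.

MAP − MLE = -0.0294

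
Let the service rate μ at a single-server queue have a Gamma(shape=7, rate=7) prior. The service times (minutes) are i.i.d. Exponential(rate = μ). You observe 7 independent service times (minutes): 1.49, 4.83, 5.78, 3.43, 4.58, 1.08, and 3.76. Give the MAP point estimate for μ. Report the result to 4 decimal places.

The Exponential(rate=μ) likelihood is ∝ μ^n e^(−μΣtᵢ). Here n = 7 and Σtᵢ = 1.49 + 4.83 + 5.78 + 3.43 + 4.58 + 1.08 + 3.76 = 24.95.
Posterior ∝ μ^6e^(−7μ) · μ^7e^(−24.95μ) = μ^13e^(−31.95μ), i.e. Gamma(14, 31.95).
Mode = (a−1)/b = 13/31.95 ≈ 0.4069.

μ̂_MAP = 0.4069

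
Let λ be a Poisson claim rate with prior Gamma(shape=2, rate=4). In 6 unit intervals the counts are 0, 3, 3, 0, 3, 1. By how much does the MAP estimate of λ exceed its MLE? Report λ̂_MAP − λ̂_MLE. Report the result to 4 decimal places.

MAP − MLE = -0.5667

Σxᵢ = 10. Posterior is Gamma(12, 10); MAP = (12−1)/10 = 11/10 ≈ 1.10000.
MLE = x̄ = 10/6 ≈ 1.66667.
Difference = 11/10 − 10/6 = -17/30 ≈ -0.5667.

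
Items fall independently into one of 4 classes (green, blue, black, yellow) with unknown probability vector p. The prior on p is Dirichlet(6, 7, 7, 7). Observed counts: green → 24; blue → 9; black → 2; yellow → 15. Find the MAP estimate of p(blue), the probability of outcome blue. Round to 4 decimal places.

The posterior is Dirichlet(αᵢ + nᵢ) = Dirichlet(30, 16, 9, 22).
For a Dirichlet(a₁,…,a_K) with all aᵢ > 1, the mode has j-th component (aⱼ − 1)/(Σaᵢ − K).
Here Σaᵢ = 77 and K = 4, so p(blue) = (16 − 1)/(77 − 4) = 15/73 ≈ 0.2055.

MAP estimate of p(blue) = 0.2055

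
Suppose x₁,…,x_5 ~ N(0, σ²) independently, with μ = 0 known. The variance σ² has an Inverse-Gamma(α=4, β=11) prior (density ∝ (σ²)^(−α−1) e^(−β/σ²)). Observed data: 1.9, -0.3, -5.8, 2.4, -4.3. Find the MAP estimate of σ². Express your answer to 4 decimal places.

σ̂²_MAP = 5.5727

Sum of squared deviations about the known mean: SS = (1.9−0)² + (-0.3−0)² + (-5.8−0)² + (2.4−0)² + (-4.3−0)² = 61.59.
The Normal likelihood contributes (σ²)^(−n/2) exp(−SS/(2σ²)), so the posterior is Inverse-Gamma(α + n/2, β + SS/2) = Inverse-Gamma(6.5, 41.795).
The mode of Inverse-Gamma(a, b) is b/(a+1) = 41.795/7.5 ≈ 5.5727.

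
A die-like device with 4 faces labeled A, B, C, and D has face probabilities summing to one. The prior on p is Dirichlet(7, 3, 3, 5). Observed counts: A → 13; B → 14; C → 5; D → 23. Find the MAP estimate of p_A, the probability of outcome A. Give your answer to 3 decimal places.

The posterior is Dirichlet(αᵢ + nᵢ) = Dirichlet(20, 17, 8, 28).
For a Dirichlet(a₁,…,a_K) with all aᵢ > 1, the mode has j-th component (aⱼ − 1)/(Σaᵢ − K).
Here Σaᵢ = 73 and K = 4, so p_A = (20 − 1)/(73 − 4) = 19/69 ≈ 0.275.

MAP estimate of p_A = 0.275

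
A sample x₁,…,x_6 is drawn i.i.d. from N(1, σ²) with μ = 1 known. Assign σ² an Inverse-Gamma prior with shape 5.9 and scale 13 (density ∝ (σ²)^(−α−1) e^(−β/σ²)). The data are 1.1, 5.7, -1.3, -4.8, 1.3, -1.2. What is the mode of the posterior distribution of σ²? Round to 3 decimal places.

Sum of squared deviations about the known mean: SS = (1.1−1)² + (5.7−1)² + (-1.3−1)² + (-4.8−1)² + (1.3−1)² + (-1.2−1)² = 65.96.
The Normal likelihood contributes (σ²)^(−n/2) exp(−SS/(2σ²)), so the posterior is Inverse-Gamma(α + n/2, β + SS/2) = Inverse-Gamma(8.9, 45.98).
The mode of Inverse-Gamma(a, b) is b/(a+1) = 45.98/9.9 ≈ 4.644.

σ̂²_MAP = 4.644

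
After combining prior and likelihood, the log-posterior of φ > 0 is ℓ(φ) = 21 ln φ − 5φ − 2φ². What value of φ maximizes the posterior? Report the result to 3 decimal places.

ℓ'(φ) = 21/φ − 5 − 4φ. Setting this to zero and multiplying by φ: 4φ² + 5φ − 21 = 0.
φ = (−5 + √(5² + 4·4·21)) / (2·4) = (−5 + √361) / 8 = (−5 + 19)/8 = 7/4.
ℓ''(φ) = −21/φ² − 4 < 0, confirming a maximum.

φ̂_MAP = 1.750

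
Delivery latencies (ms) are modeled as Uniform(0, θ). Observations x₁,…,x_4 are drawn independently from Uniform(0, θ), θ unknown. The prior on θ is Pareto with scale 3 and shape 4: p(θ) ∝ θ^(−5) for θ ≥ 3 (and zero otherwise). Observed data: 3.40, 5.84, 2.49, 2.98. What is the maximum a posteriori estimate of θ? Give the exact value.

θ̂_MAP = 5.84

The Uniform(0, θ) likelihood is θ^(−n) for θ ≥ max(xᵢ), zero otherwise. Here max(xᵢ) = 5.84.
Posterior ∝ θ^(−5) · θ^(−4) = θ^(−9) on θ ≥ max(3, 5.84) = 5.84.
This density is strictly decreasing in θ, so the posterior mode lies at the lower boundary of the support.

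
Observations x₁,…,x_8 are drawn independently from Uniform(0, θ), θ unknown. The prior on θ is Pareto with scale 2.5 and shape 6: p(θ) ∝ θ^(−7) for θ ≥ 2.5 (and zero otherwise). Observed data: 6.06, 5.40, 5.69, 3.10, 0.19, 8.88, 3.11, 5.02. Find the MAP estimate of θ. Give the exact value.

The Uniform(0, θ) likelihood is θ^(−n) for θ ≥ max(xᵢ), zero otherwise. Here max(xᵢ) = 8.88.
Posterior ∝ θ^(−7) · θ^(−8) = θ^(−15) on θ ≥ max(2.5, 8.88) = 8.88.
This density is strictly decreasing in θ, so the posterior mode lies at the lower boundary of the support.

θ̂_MAP = 8.88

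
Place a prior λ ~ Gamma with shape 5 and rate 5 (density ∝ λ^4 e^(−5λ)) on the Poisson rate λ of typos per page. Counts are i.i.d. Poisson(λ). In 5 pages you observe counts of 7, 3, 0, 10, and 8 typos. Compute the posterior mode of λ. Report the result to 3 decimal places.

λ̂_MAP = 3.200

Σxᵢ = 7+3+0+10+8 = 28, with n = 5.
Posterior ∝ λ^4e^(−5λ) · λ^28e^(−5λ) = λ^32e^(−10λ), i.e. Gamma(shape=33, rate=10).
The mode of a Gamma(a, b) with a ≥ 1 (shape–rate) is (a−1)/b = 32/10 ≈ 3.200.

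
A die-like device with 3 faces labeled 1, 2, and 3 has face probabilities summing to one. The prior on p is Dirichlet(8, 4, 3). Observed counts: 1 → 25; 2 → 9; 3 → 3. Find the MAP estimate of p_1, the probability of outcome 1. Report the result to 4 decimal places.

MAP estimate: 0.6531

The posterior is Dirichlet(αᵢ + nᵢ) = Dirichlet(33, 13, 6).
For a Dirichlet(a₁,…,a_K) with all aᵢ > 1, the mode has j-th component (aⱼ − 1)/(Σaᵢ − K).
Here Σaᵢ = 52 and K = 3, so p_1 = (33 − 1)/(52 − 3) = 32/49 ≈ 0.6531.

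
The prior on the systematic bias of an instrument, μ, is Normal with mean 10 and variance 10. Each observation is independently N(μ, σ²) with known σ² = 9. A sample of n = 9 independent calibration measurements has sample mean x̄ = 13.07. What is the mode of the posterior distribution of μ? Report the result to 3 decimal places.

μ̂_MAP = 12.791

n = 9, x̄ = 13.07.
For a Normal prior and Normal likelihood with known variance, the posterior is Normal; its mode equals its mean, the precision-weighted average.
Prior precision 1/σ₀² = 1/10 = 0.1; data precision n/σ² = 9/9 = 1.
μ̂ = (0.1·10 + 1·13.07) / (0.1 + 1) = 14.07/1.1 = 1407/110 ≈ 12.791.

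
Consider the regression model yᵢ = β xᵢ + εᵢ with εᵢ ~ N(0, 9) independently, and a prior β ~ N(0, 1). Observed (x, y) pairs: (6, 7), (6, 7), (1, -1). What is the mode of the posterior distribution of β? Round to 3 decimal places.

β̂_MAP = 1.012

log p(β | y) = −Σ(yᵢ − βxᵢ)²/(2·9) − β²/(2·1) + const.
Setting the derivative to zero: Σxᵢ(yᵢ − βxᵢ)/9 − β/1 = 0, so β = Σxᵢyᵢ / (Σxᵢ² + σ²/τ²).
Σxᵢyᵢ = 6·7 + 6·7 + 1·(-1) = 83; Σxᵢ² = 73; σ²/τ² = 9.
β̂_MAP = 83 / (73 + 9) = 83/82 ≈ 1.012.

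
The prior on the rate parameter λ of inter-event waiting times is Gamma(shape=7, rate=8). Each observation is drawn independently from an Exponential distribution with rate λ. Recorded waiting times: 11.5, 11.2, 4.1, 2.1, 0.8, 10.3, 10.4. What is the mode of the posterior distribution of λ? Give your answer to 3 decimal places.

The Exponential(rate=λ) likelihood is ∝ λ^n e^(−λΣtᵢ). Here n = 7 and Σtᵢ = 11.5 + 11.2 + 4.1 + 2.1 + 0.8 + 10.3 + 10.4 = 50.4.
Posterior ∝ λ^6e^(−8λ) · λ^7e^(−50.4λ) = λ^13e^(−58.4λ), i.e. Gamma(14, 58.4).
Mode = (a−1)/b = 13/58.4 ≈ 0.223.

λ̂_MAP = 0.223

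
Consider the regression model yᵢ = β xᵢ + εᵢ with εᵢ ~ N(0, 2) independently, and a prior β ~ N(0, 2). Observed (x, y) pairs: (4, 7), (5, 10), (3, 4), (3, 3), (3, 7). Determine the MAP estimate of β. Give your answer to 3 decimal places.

log p(β | y) = −Σ(yᵢ − βxᵢ)²/(2·2) − β²/(2·2) + const.
Setting the derivative to zero: Σxᵢ(yᵢ − βxᵢ)/2 − β/2 = 0, so β = Σxᵢyᵢ / (Σxᵢ² + σ²/τ²).
Σxᵢyᵢ = 4·7 + 5·10 + 3·4 + 3·3 + 3·7 = 120; Σxᵢ² = 68; σ²/τ² = 1.
β̂_MAP = 120 / (68 + 1) = 120/69 ≈ 1.739.

β̂_MAP = 1.739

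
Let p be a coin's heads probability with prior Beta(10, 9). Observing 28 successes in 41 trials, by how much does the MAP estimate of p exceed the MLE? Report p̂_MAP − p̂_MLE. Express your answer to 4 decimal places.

MAP − MLE = -0.0450

Posterior is Beta(38, 22); MAP = (38−1)/(60−2) = 37/58 ≈ 0.63793.
MLE ignores the prior: p̂_MLE = k/n = 28/41 ≈ 0.68293.
Difference = 37/58 − 28/41 = -107/2378 ≈ -0.0450.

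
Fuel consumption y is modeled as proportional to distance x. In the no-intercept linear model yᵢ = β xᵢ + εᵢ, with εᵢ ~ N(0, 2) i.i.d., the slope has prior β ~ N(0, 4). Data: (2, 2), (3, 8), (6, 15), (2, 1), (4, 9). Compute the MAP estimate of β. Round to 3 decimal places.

log p(β | y) = −Σ(yᵢ − βxᵢ)²/(2·2) − β²/(2·4) + const.
Setting the derivative to zero: Σxᵢ(yᵢ − βxᵢ)/2 − β/4 = 0, so β = Σxᵢyᵢ / (Σxᵢ² + σ²/τ²).
Σxᵢyᵢ = 2·2 + 3·8 + 6·15 + 2·1 + 4·9 = 156; Σxᵢ² = 69; σ²/τ² = 0.5.
β̂_MAP = 156 / (69 + 0.5) = 156/69.5 ≈ 2.245.

β̂_MAP = 2.245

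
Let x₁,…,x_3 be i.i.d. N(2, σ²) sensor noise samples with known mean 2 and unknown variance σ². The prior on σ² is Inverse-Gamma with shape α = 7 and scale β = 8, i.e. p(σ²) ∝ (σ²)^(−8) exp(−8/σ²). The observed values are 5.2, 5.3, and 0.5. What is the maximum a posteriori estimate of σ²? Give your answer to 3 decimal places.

σ̂²_MAP = 2.073

Sum of squared deviations about the known mean: SS = (5.2−2)² + (5.3−2)² + (0.5−2)² = 23.38.
The Normal likelihood contributes (σ²)^(−n/2) exp(−SS/(2σ²)), so the posterior is Inverse-Gamma(α + n/2, β + SS/2) = Inverse-Gamma(8.5, 19.69).
The mode of Inverse-Gamma(a, b) is b/(a+1) = 19.69/9.5 ≈ 2.073.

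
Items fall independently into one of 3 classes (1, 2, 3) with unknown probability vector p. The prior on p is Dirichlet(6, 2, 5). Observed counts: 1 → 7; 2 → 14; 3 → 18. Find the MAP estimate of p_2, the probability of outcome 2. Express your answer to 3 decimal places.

MAP estimate: 0.306

The posterior is Dirichlet(αᵢ + nᵢ) = Dirichlet(13, 16, 23).
For a Dirichlet(a₁,…,a_K) with all aᵢ > 1, the mode has j-th component (aⱼ − 1)/(Σaᵢ − K).
Here Σaᵢ = 52 and K = 3, so p_2 = (16 − 1)/(52 − 3) = 15/49 ≈ 0.306.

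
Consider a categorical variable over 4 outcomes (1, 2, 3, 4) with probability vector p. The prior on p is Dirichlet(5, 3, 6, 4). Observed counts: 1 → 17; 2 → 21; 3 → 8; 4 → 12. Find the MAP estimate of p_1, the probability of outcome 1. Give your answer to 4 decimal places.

The posterior is Dirichlet(αᵢ + nᵢ) = Dirichlet(22, 24, 14, 16).
For a Dirichlet(a₁,…,a_K) with all aᵢ > 1, the mode has j-th component (aⱼ − 1)/(Σaᵢ − K).
Here Σaᵢ = 76 and K = 4, so p_1 = (22 − 1)/(76 − 4) = 21/72 ≈ 0.2917.

MAP estimate: 0.2917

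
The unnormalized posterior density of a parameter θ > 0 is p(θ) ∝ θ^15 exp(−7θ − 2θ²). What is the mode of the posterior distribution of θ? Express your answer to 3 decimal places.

ℓ'(θ) = 15/θ − 7 − 4θ. Setting this to zero and multiplying by θ: 4θ² + 7θ − 15 = 0.
θ = (−7 + √(7² + 4·4·15)) / (2·4) = (−7 + √289) / 8 = (−7 + 17)/8 = 5/4.
ℓ''(θ) = −15/θ² − 4 < 0, confirming a maximum.

θ̂_MAP = 1.250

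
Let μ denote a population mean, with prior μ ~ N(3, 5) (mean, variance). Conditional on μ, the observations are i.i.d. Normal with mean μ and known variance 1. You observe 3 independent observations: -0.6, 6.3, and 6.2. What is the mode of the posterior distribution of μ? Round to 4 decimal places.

n = 3; x̄ = ((-0.6) + 6.3 + 6.2)/3 = 11.9/3 = 119/30 ≈ 3.9667.
For a Normal prior and Normal likelihood with known variance, the posterior is Normal; its mode equals its mean, the precision-weighted average.
Prior precision 1/σ₀² = 1/5 = 0.2; data precision n/σ² = 3/1 = 3.
μ̂ = (0.2·3 + 3·(119/30)) / (0.2 + 3) = 12.5/3.2 = 3.90625 ≈ 3.9063.

μ̂_MAP = 3.9063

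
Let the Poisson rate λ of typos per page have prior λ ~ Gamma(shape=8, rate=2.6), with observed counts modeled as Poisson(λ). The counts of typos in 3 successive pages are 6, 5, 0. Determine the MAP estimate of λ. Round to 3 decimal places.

λ̂_MAP = 3.214

Σxᵢ = 6+5+0 = 11, with n = 3.
Posterior ∝ λ^7e^(−2.6λ) · λ^11e^(−3λ) = λ^18e^(−5.6λ), i.e. Gamma(shape=19, rate=5.6).
The mode of a Gamma(a, b) with a ≥ 1 (shape–rate) is (a−1)/b = 18/5.6 ≈ 3.214.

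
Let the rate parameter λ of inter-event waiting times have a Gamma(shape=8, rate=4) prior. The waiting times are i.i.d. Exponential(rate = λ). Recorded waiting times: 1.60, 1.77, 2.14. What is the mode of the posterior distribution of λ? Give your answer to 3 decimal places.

λ̂_MAP = 1.052

The Exponential(rate=λ) likelihood is ∝ λ^n e^(−λΣtᵢ). Here n = 3 and Σtᵢ = 1.60 + 1.77 + 2.14 = 5.51.
Posterior ∝ λ^7e^(−4λ) · λ^3e^(−5.51λ) = λ^10e^(−9.51λ), i.e. Gamma(11, 9.51).
Mode = (a−1)/b = 10/9.51 ≈ 1.052.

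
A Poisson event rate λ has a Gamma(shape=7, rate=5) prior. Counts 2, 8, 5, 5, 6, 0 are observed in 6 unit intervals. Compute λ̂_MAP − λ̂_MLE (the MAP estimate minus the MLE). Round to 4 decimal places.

Σxᵢ = 26. Posterior is Gamma(33, 11); MAP = (33−1)/11 = 32/11 ≈ 2.90909.
MLE = x̄ = 26/6 ≈ 4.33333.
Difference = 32/11 − 26/6 = -47/33 ≈ -1.4242.

MAP − MLE = -1.4242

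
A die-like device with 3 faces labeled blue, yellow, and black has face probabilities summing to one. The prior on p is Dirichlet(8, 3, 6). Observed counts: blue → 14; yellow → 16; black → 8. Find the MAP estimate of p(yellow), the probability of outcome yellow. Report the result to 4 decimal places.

The posterior is Dirichlet(αᵢ + nᵢ) = Dirichlet(22, 19, 14).
For a Dirichlet(a₁,…,a_K) with all aᵢ > 1, the mode has j-th component (aⱼ − 1)/(Σaᵢ − K).
Here Σaᵢ = 55 and K = 3, so p(yellow) = (19 − 1)/(55 − 3) = 18/52 ≈ 0.3462.

MAP estimate of p(yellow) = 0.3462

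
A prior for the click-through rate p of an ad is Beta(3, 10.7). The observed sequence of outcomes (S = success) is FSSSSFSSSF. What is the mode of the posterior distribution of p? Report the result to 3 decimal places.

p̂_MAP = 0.415

Prior: Beta(3, 10.7).
Data: 7 successes in 10 trials (from the sequence). The binomial likelihood contributes p^7(1−p)^3, so the posterior is Beta(3+7, 10.7+3) = Beta(10, 13.7).
For Beta(a, b) with a, b > 1 the mode is (a−1)/(a+b−2) = 9/21.7 ≈ 0.415.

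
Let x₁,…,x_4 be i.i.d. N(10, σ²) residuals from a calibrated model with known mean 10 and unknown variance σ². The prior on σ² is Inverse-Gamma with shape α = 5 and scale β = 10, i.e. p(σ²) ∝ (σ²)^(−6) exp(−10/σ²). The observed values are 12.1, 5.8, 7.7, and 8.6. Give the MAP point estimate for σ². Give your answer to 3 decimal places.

Sum of squared deviations about the known mean: SS = (12.1−10)² + (5.8−10)² + (7.7−10)² + (8.6−10)² = 29.3.
The Normal likelihood contributes (σ²)^(−n/2) exp(−SS/(2σ²)), so the posterior is Inverse-Gamma(α + n/2, β + SS/2) = Inverse-Gamma(7, 24.65).
The mode of Inverse-Gamma(a, b) is b/(a+1) = 24.65/8 ≈ 3.081.

σ̂²_MAP = 3.081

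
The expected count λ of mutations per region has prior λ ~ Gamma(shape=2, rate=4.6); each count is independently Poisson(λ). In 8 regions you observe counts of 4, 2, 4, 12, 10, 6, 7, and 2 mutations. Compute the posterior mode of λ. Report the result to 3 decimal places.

Σxᵢ = 4+2+4+12+10+6+7+2 = 47, with n = 8.
Posterior ∝ λe^(−4.6λ) · λ^47e^(−8λ) = λ^48e^(−12.6λ), i.e. Gamma(shape=49, rate=12.6).
The mode of a Gamma(a, b) with a ≥ 1 (shape–rate) is (a−1)/b = 48/12.6 ≈ 3.810.

λ̂_MAP = 3.810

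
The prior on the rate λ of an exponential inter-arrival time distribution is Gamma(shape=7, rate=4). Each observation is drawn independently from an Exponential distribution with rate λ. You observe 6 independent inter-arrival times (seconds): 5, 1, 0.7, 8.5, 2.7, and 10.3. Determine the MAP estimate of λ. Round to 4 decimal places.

λ̂_MAP = 0.3727

The Exponential(rate=λ) likelihood is ∝ λ^n e^(−λΣtᵢ). Here n = 6 and Σtᵢ = 5 + 1 + 0.7 + 8.5 + 2.7 + 10.3 = 28.2.
Posterior ∝ λ^6e^(−4λ) · λ^6e^(−28.2λ) = λ^12e^(−32.2λ), i.e. Gamma(13, 32.2).
Mode = (a−1)/b = 12/32.2 ≈ 0.3727.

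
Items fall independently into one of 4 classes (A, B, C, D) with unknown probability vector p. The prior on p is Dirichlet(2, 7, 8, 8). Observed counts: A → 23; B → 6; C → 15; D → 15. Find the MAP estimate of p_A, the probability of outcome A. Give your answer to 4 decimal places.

The posterior is Dirichlet(αᵢ + nᵢ) = Dirichlet(25, 13, 23, 23).
For a Dirichlet(a₁,…,a_K) with all aᵢ > 1, the mode has j-th component (aⱼ − 1)/(Σaᵢ − K).
Here Σaᵢ = 84 and K = 4, so p_A = (25 − 1)/(84 − 4) = 24/80 ≈ 0.3000.

MAP estimate of p_A = 0.3000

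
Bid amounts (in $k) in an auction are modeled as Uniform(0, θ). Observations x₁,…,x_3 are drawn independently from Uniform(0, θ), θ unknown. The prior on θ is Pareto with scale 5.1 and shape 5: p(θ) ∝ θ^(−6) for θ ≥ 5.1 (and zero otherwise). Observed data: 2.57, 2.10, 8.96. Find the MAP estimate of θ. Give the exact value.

θ̂_MAP = 8.96

The Uniform(0, θ) likelihood is θ^(−n) for θ ≥ max(xᵢ), zero otherwise. Here max(xᵢ) = 8.96.
Posterior ∝ θ^(−6) · θ^(−3) = θ^(−9) on θ ≥ max(5.1, 8.96) = 8.96.
This density is strictly decreasing in θ, so the posterior mode lies at the lower boundary of the support.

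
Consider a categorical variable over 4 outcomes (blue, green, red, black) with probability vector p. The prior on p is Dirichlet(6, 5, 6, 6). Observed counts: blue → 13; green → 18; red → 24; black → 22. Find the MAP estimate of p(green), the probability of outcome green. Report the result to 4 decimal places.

MAP estimate of p(green) = 0.2292

The posterior is Dirichlet(αᵢ + nᵢ) = Dirichlet(19, 23, 30, 28).
For a Dirichlet(a₁,…,a_K) with all aᵢ > 1, the mode has j-th component (aⱼ − 1)/(Σaᵢ − K).
Here Σaᵢ = 100 and K = 4, so p(green) = (23 − 1)/(100 − 4) = 22/96 ≈ 0.2292.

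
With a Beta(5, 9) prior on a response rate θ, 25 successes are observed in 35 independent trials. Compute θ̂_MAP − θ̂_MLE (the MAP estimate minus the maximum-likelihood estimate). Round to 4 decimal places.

MAP − MLE = -0.0973

Posterior is Beta(30, 19); MAP = (30−1)/(49−2) = 29/47 ≈ 0.61702.
MLE ignores the prior: θ̂_MLE = k/n = 25/35 ≈ 0.71429.
Difference = 29/47 − 25/35 = -32/329 ≈ -0.0973.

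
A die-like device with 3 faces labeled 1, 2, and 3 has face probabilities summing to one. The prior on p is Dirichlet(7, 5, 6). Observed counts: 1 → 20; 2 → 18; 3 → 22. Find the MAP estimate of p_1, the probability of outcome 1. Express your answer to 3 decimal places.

The posterior is Dirichlet(αᵢ + nᵢ) = Dirichlet(27, 23, 28).
For a Dirichlet(a₁,…,a_K) with all aᵢ > 1, the mode has j-th component (aⱼ − 1)/(Σaᵢ − K).
Here Σaᵢ = 78 and K = 3, so p_1 = (27 − 1)/(78 − 3) = 26/75 ≈ 0.347.

MAP estimate: 0.347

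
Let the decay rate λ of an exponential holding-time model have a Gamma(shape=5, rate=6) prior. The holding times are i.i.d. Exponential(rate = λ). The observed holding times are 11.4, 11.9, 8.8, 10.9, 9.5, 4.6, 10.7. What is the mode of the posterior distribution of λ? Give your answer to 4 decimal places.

λ̂_MAP = 0.1491

The Exponential(rate=λ) likelihood is ∝ λ^n e^(−λΣtᵢ). Here n = 7 and Σtᵢ = 11.4 + 11.9 + 8.8 + 10.9 + 9.5 + 4.6 + 10.7 = 67.8.
Posterior ∝ λ^4e^(−6λ) · λ^7e^(−67.8λ) = λ^11e^(−73.8λ), i.e. Gamma(12, 73.8).
Mode = (a−1)/b = 11/73.8 ≈ 0.1491.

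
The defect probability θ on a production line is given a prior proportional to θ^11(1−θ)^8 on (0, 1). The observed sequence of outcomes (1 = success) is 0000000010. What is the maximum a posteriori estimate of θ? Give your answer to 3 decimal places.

The prior density ∝ θ^11(1−θ)^8 is the kernel of Beta(12, 9).
Data: 1 success in 10 trials (from the sequence). The binomial likelihood contributes θ(1−θ)^9, so the posterior is Beta(12+1, 9+9) = Beta(13, 18).
For Beta(a, b) with a, b > 1 the mode is (a−1)/(a+b−2) = 12/29 ≈ 0.414.

θ̂_MAP = 0.414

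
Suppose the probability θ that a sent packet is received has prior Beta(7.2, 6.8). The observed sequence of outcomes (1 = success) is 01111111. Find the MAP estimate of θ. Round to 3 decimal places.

θ̂_MAP = 0.660

Prior: Beta(7.2, 6.8).
Data: 7 successes in 8 trials (from the sequence). The binomial likelihood contributes θ^7(1−θ)^1, so the posterior is Beta(7.2+7, 6.8+1) = Beta(14.2, 7.8).
For Beta(a, b) with a, b > 1 the mode is (a−1)/(a+b−2) = 13.2/20 ≈ 0.660.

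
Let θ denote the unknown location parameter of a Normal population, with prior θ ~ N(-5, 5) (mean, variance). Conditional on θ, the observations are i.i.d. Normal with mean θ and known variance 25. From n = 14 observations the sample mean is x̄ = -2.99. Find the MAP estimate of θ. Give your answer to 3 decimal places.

θ̂_MAP = -3.519

n = 14, x̄ = -2.99.
For a Normal prior and Normal likelihood with known variance, the posterior is Normal; its mode equals its mean, the precision-weighted average.
Prior precision 1/σ₀² = 1/5 = 0.2; data precision n/σ² = 14/25 = 0.56.
θ̂ = (0.2·(-5) + 0.56·(-2.99)) / (0.2 + 0.56) = (-2.6744)/0.76 = -3343/950 ≈ -3.519.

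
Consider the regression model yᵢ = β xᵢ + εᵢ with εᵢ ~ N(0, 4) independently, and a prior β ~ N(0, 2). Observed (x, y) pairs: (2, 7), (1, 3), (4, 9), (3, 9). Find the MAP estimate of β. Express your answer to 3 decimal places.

β̂_MAP = 2.500

log p(β | y) = −Σ(yᵢ − βxᵢ)²/(2·4) − β²/(2·2) + const.
Setting the derivative to zero: Σxᵢ(yᵢ − βxᵢ)/4 − β/2 = 0, so β = Σxᵢyᵢ / (Σxᵢ² + σ²/τ²).
Σxᵢyᵢ = 2·7 + 1·3 + 4·9 + 3·9 = 80; Σxᵢ² = 30; σ²/τ² = 2.
β̂_MAP = 80 / (30 + 2) = 80/32 ≈ 2.500.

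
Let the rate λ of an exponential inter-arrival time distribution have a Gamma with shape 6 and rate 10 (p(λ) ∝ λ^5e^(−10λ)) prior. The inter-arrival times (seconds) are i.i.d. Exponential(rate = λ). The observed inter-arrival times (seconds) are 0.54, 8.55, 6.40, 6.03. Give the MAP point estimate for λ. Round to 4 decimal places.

The Exponential(rate=λ) likelihood is ∝ λ^n e^(−λΣtᵢ). Here n = 4 and Σtᵢ = 0.54 + 8.55 + 6.40 + 6.03 = 21.52.
Posterior ∝ λ^5e^(−10λ) · λ^4e^(−21.52λ) = λ^9e^(−31.52λ), i.e. Gamma(10, 31.52).
Mode = (a−1)/b = 9/31.52 ≈ 0.2855.

λ̂_MAP = 0.2855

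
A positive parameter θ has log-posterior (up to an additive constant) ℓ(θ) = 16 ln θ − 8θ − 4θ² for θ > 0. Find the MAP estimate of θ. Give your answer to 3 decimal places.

θ̂_MAP = 1.000

ℓ'(θ) = 16/θ − 8 − 8θ. Setting this to zero and multiplying by θ: 8θ² + 8θ − 16 = 0.
θ = (−8 + √(8² + 4·8·16)) / (2·8) = (−8 + √576) / 16 = (−8 + 24)/16 = 1.
ℓ''(θ) = −16/θ² − 8 < 0, confirming a maximum.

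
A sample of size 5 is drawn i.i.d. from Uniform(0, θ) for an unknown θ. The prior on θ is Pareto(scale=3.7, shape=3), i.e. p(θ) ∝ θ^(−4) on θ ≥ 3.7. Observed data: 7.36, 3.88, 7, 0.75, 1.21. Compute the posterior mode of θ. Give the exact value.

θ̂_MAP = 7.36

The Uniform(0, θ) likelihood is θ^(−n) for θ ≥ max(xᵢ), zero otherwise. Here max(xᵢ) = 7.36.
Posterior ∝ θ^(−4) · θ^(−5) = θ^(−9) on θ ≥ max(3.7, 7.36) = 7.36.
This density is strictly decreasing in θ, so the posterior mode lies at the lower boundary of the support.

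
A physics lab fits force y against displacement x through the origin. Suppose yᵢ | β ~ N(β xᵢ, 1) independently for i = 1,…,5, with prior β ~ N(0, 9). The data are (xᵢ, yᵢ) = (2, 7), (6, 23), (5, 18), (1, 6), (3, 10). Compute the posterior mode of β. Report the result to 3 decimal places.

log p(β | y) = −Σ(yᵢ − βxᵢ)²/(2·1) − β²/(2·9) + const.
Setting the derivative to zero: Σxᵢ(yᵢ − βxᵢ)/1 − β/9 = 0, so β = Σxᵢyᵢ / (Σxᵢ² + σ²/τ²).
Σxᵢyᵢ = 2·7 + 6·23 + 5·18 + 1·6 + 3·10 = 278; Σxᵢ² = 75; σ²/τ² = 1/9.
β̂_MAP = 278 / (75 + 1/9) = 278/(676/9) = 1251/338 ≈ 3.701.

β̂_MAP = 3.701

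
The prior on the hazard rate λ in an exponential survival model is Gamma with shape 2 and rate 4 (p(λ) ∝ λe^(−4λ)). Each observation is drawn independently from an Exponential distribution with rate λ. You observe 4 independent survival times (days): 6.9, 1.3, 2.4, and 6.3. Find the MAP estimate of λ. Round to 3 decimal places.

λ̂_MAP = 0.239

The Exponential(rate=λ) likelihood is ∝ λ^n e^(−λΣtᵢ). Here n = 4 and Σtᵢ = 6.9 + 1.3 + 2.4 + 6.3 = 16.9.
Posterior ∝ λe^(−4λ) · λ^4e^(−16.9λ) = λ^5e^(−20.9λ), i.e. Gamma(6, 20.9).
Mode = (a−1)/b = 5/20.9 ≈ 0.239.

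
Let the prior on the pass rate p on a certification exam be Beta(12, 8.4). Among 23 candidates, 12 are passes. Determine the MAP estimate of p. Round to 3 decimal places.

Prior: Beta(12, 8.4).
Data: 12 successes in 23 trials. The binomial likelihood contributes p^12(1−p)^11, so the posterior is Beta(12+12, 8.4+11) = Beta(24, 19.4).
For Beta(a, b) with a, b > 1 the mode is (a−1)/(a+b−2) = 23/41.4 ≈ 0.556.

p̂_MAP = 0.556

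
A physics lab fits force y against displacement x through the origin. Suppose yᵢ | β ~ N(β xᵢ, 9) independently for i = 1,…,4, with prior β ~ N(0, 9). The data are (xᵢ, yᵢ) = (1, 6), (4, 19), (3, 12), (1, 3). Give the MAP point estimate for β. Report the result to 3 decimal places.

β̂_MAP = 4.321

log p(β | y) = −Σ(yᵢ − βxᵢ)²/(2·9) − β²/(2·9) + const.
Setting the derivative to zero: Σxᵢ(yᵢ − βxᵢ)/9 − β/9 = 0, so β = Σxᵢyᵢ / (Σxᵢ² + σ²/τ²).
Σxᵢyᵢ = 1·6 + 4·19 + 3·12 + 1·3 = 121; Σxᵢ² = 27; σ²/τ² = 1.
β̂_MAP = 121 / (27 + 1) = 121/28 ≈ 4.321.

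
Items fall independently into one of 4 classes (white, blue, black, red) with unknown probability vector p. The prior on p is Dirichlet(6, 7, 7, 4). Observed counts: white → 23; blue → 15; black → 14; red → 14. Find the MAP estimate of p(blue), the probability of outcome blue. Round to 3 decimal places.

The posterior is Dirichlet(αᵢ + nᵢ) = Dirichlet(29, 22, 21, 18).
For a Dirichlet(a₁,…,a_K) with all aᵢ > 1, the mode has j-th component (aⱼ − 1)/(Σaᵢ − K).
Here Σaᵢ = 90 and K = 4, so p(blue) = (22 − 1)/(90 − 4) = 21/86 ≈ 0.244.

MAP estimate of p(blue) = 0.244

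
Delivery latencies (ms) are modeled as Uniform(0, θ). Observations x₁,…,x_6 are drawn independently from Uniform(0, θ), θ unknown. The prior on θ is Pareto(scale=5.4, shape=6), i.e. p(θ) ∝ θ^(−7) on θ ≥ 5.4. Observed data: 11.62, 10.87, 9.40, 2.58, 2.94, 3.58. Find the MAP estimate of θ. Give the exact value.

θ̂_MAP = 11.62

The Uniform(0, θ) likelihood is θ^(−n) for θ ≥ max(xᵢ), zero otherwise. Here max(xᵢ) = 11.62.
Posterior ∝ θ^(−7) · θ^(−6) = θ^(−13) on θ ≥ max(5.4, 11.62) = 11.62.
This density is strictly decreasing in θ, so the posterior mode lies at the lower boundary of the support.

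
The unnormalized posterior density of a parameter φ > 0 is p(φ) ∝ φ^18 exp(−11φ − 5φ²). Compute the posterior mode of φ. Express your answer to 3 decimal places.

ℓ'(φ) = 18/φ − 11 − 10φ. Setting this to zero and multiplying by φ: 10φ² + 11φ − 18 = 0.
φ = (−11 + √(11² + 4·10·18)) / (2·10) = (−11 + √841) / 20 = (−11 + 29)/20 = 9/10.
ℓ''(φ) = −18/φ² − 10 < 0, confirming a maximum.

φ̂_MAP = 0.900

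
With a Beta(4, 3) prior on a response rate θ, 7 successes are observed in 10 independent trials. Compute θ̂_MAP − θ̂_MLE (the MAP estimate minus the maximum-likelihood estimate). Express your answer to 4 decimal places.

MAP − MLE = -0.0333

Posterior is Beta(11, 6); MAP = (11−1)/(17−2) = 10/15 ≈ 0.66667.
MLE ignores the prior: θ̂_MLE = k/n = 7/10 ≈ 0.70000.
Difference = 10/15 − 7/10 = -1/30 ≈ -0.0333.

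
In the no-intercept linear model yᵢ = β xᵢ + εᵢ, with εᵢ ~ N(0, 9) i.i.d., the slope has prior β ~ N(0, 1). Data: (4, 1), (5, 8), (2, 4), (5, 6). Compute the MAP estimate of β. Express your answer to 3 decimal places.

β̂_MAP = 1.038

log p(β | y) = −Σ(yᵢ − βxᵢ)²/(2·9) − β²/(2·1) + const.
Setting the derivative to zero: Σxᵢ(yᵢ − βxᵢ)/9 − β/1 = 0, so β = Σxᵢyᵢ / (Σxᵢ² + σ²/τ²).
Σxᵢyᵢ = 4·1 + 5·8 + 2·4 + 5·6 = 82; Σxᵢ² = 70; σ²/τ² = 9.
β̂_MAP = 82 / (70 + 9) = 82/79 ≈ 1.038.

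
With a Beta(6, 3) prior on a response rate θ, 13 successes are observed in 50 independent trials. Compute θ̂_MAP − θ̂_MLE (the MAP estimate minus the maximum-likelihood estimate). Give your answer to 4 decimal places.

MAP − MLE = 0.0558

Posterior is Beta(19, 40); MAP = (19−1)/(59−2) = 18/57 ≈ 0.31579.
MLE ignores the prior: θ̂_MLE = k/n = 13/50 ≈ 0.26000.
Difference = 18/57 − 13/50 = 53/950 ≈ 0.0558.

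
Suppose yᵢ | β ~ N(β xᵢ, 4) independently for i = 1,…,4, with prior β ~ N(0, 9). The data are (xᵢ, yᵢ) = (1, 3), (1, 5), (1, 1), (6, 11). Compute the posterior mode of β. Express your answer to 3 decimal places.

β̂_MAP = 1.901

log p(β | y) = −Σ(yᵢ − βxᵢ)²/(2·4) − β²/(2·9) + const.
Setting the derivative to zero: Σxᵢ(yᵢ − βxᵢ)/4 − β/9 = 0, so β = Σxᵢyᵢ / (Σxᵢ² + σ²/τ²).
Σxᵢyᵢ = 1·3 + 1·5 + 1·1 + 6·11 = 75; Σxᵢ² = 39; σ²/τ² = 4/9.
β̂_MAP = 75 / (39 + 4/9) = 75/(355/9) = 135/71 ≈ 1.901.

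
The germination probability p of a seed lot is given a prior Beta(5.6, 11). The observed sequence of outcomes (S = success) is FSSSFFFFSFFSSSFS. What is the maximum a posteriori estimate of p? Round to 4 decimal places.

Prior: Beta(5.6, 11).
Data: 8 successes in 16 trials (from the sequence). The binomial likelihood contributes p^8(1−p)^8, so the posterior is Beta(5.6+8, 11+8) = Beta(13.6, 19).
For Beta(a, b) with a, b > 1 the mode is (a−1)/(a+b−2) = 12.6/30.6 ≈ 0.4118.

p̂_MAP = 0.4118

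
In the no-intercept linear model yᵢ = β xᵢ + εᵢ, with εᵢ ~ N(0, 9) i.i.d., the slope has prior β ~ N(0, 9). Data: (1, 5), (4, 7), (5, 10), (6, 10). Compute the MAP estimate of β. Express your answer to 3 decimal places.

log p(β | y) = −Σ(yᵢ − βxᵢ)²/(2·9) − β²/(2·9) + const.
Setting the derivative to zero: Σxᵢ(yᵢ − βxᵢ)/9 − β/9 = 0, so β = Σxᵢyᵢ / (Σxᵢ² + σ²/τ²).
Σxᵢyᵢ = 1·5 + 4·7 + 5·10 + 6·10 = 143; Σxᵢ² = 78; σ²/τ² = 1.
β̂_MAP = 143 / (78 + 1) = 143/79 ≈ 1.810.

β̂_MAP = 1.810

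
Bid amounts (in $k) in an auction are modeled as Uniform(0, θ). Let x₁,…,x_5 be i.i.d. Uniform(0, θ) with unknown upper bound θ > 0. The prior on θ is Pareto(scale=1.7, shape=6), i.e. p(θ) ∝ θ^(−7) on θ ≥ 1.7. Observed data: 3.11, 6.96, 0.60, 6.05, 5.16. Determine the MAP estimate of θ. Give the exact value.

The Uniform(0, θ) likelihood is θ^(−n) for θ ≥ max(xᵢ), zero otherwise. Here max(xᵢ) = 6.96.
Posterior ∝ θ^(−7) · θ^(−5) = θ^(−12) on θ ≥ max(1.7, 6.96) = 6.96.
This density is strictly decreasing in θ, so the posterior mode lies at the lower boundary of the support.

θ̂_MAP = 6.96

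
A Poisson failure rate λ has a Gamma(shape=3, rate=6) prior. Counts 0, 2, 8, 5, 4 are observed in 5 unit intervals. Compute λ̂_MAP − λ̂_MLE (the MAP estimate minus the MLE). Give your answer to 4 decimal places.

Σxᵢ = 19. Posterior is Gamma(22, 11); MAP = (22−1)/11 = 21/11 ≈ 1.90909.
MLE = x̄ = 19/5 ≈ 3.80000.
Difference = 21/11 − 19/5 = -104/55 ≈ -1.8909.

MAP − MLE = -1.8909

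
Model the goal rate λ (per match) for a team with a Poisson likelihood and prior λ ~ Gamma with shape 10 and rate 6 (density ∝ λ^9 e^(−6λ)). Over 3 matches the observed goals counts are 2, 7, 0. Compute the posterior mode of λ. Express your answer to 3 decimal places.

λ̂_MAP = 2.000

Σxᵢ = 2+7+0 = 9, with n = 3.
Posterior ∝ λ^9e^(−6λ) · λ^9e^(−3λ) = λ^18e^(−9λ), i.e. Gamma(shape=19, rate=9).
The mode of a Gamma(a, b) with a ≥ 1 (shape–rate) is (a−1)/b = 18/9 ≈ 2.000.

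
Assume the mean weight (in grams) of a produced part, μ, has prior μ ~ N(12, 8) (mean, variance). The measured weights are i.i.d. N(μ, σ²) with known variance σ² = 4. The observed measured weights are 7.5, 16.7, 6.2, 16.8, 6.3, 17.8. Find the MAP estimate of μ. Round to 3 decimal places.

n = 6; x̄ = (7.5 + 16.7 + 6.2 + 16.8 + 6.3 + 17.8)/6 = 71.3/6 = 713/60 ≈ 11.8833.
For a Normal prior and Normal likelihood with known variance, the posterior is Normal; its mode equals its mean, the precision-weighted average.
Prior precision 1/σ₀² = 1/8 = 0.125; data precision n/σ² = 6/4 = 1.5.
μ̂ = (0.125·12 + 1.5·(713/60)) / (0.125 + 1.5) = 19.325/1.625 = 773/65 ≈ 11.892.

μ̂_MAP = 11.892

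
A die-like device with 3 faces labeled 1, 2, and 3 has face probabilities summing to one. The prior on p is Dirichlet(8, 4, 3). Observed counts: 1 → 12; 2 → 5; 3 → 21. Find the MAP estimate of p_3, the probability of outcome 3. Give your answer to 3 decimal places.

MAP estimate: 0.460

The posterior is Dirichlet(αᵢ + nᵢ) = Dirichlet(20, 9, 24).
For a Dirichlet(a₁,…,a_K) with all aᵢ > 1, the mode has j-th component (aⱼ − 1)/(Σaᵢ − K).
Here Σaᵢ = 53 and K = 3, so p_3 = (24 − 1)/(53 − 3) = 23/50 ≈ 0.460.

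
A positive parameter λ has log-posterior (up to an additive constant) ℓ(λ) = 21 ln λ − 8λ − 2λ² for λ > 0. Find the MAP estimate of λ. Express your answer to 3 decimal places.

ℓ'(λ) = 21/λ − 8 − 4λ. Setting this to zero and multiplying by λ: 4λ² + 8λ − 21 = 0.
λ = (−8 + √(8² + 4·4·21)) / (2·4) = (−8 + √400) / 8 = (−8 + 20)/8 = 3/2.
ℓ''(λ) = −21/λ² − 4 < 0, confirming a maximum.

λ̂_MAP = 1.500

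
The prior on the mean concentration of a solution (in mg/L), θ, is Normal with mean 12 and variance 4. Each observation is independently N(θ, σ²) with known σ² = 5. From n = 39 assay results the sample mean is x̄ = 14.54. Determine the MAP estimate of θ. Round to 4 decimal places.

n = 39, x̄ = 14.54.
For a Normal prior and Normal likelihood with known variance, the posterior is Normal; its mode equals its mean, the precision-weighted average.
Prior precision 1/σ₀² = 1/4 = 0.25; data precision n/σ² = 39/5 = 7.8.
θ̂ = (0.25·12 + 7.8·14.54) / (0.25 + 7.8) = 116.412/8.05 = 58206/4025 ≈ 14.4611.

θ̂_MAP = 14.4611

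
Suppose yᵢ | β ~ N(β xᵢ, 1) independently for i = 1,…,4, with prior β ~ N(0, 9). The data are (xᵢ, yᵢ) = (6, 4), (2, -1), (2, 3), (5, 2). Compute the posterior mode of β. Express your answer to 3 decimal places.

log p(β | y) = −Σ(yᵢ − βxᵢ)²/(2·1) − β²/(2·9) + const.
Setting the derivative to zero: Σxᵢ(yᵢ − βxᵢ)/1 − β/9 = 0, so β = Σxᵢyᵢ / (Σxᵢ² + σ²/τ²).
Σxᵢyᵢ = 6·4 + 2·(-1) + 2·3 + 5·2 = 38; Σxᵢ² = 69; σ²/τ² = 1/9.
β̂_MAP = 38 / (69 + 1/9) = 38/(622/9) = 171/311 ≈ 0.550.

β̂_MAP = 0.550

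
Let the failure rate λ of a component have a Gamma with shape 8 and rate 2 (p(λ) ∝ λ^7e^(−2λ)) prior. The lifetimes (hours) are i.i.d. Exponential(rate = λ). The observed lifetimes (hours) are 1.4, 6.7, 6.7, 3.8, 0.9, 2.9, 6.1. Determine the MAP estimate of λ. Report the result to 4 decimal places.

The Exponential(rate=λ) likelihood is ∝ λ^n e^(−λΣtᵢ). Here n = 7 and Σtᵢ = 1.4 + 6.7 + 6.7 + 3.8 + 0.9 + 2.9 + 6.1 = 28.5.
Posterior ∝ λ^7e^(−2λ) · λ^7e^(−28.5λ) = λ^14e^(−30.5λ), i.e. Gamma(15, 30.5).
Mode = (a−1)/b = 14/30.5 ≈ 0.4590.

λ̂_MAP = 0.4590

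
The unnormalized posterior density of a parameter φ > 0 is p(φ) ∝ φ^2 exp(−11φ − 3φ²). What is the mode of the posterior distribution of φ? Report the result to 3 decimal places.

φ̂_MAP = 0.167

ℓ'(φ) = 2/φ − 11 − 6φ. Setting this to zero and multiplying by φ: 6φ² + 11φ − 2 = 0.
φ = (−11 + √(11² + 4·6·2)) / (2·6) = (−11 + √169) / 12 = (−11 + 13)/12 = 1/6.
ℓ''(φ) = −2/φ² − 6 < 0, confirming a maximum.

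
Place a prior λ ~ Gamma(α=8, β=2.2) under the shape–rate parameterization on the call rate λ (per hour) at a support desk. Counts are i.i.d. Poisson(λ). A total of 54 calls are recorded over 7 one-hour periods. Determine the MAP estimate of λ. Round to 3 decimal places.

λ̂_MAP = 6.630

Σxᵢ = 54, n = 7.
Posterior ∝ λ^7e^(−2.2λ) · λ^54e^(−7λ) = λ^61e^(−9.2λ), i.e. Gamma(shape=62, rate=9.2).
The mode of a Gamma(a, b) with a ≥ 1 (shape–rate) is (a−1)/b = 61/9.2 ≈ 6.630.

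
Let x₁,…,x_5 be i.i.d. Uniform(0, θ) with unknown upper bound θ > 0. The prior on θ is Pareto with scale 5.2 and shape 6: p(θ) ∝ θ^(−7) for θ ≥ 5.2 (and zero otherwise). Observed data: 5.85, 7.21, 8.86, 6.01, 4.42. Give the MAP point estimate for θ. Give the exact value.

θ̂_MAP = 8.86

The Uniform(0, θ) likelihood is θ^(−n) for θ ≥ max(xᵢ), zero otherwise. Here max(xᵢ) = 8.86.
Posterior ∝ θ^(−7) · θ^(−5) = θ^(−12) on θ ≥ max(5.2, 8.86) = 8.86.
This density is strictly decreasing in θ, so the posterior mode lies at the lower boundary of the support.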